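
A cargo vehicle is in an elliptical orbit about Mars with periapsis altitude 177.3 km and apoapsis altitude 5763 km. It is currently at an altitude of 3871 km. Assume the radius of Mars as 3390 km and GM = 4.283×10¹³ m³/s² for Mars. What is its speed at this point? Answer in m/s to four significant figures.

r_p = 3390 + 177.3 = 3567.3 km = 3.5673×10⁶ m.
r_a = 3390 + 5763 = 9153.0 km = 9.1530×10⁶ m.
r = 3390 + 3871 = 7261.0 km = 7.261×10⁶ m.
Semi-major axis a = (r_p + r_a)/2 = 6360.1 km = 6.360×10⁶ m.
Vis-viva: v² = μ(2/r − 1/a) = 4.283×10¹³ × (2.754×10⁻⁷ − 1.572×10⁻⁷) = 5.063×10⁶ m²/s².
v = 2250 m/s.

v ≈ 2250 m/s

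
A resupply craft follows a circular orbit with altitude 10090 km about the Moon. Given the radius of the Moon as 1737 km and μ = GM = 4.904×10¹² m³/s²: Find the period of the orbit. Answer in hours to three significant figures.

T ≈ 32.1 hours

r = 1737 + 10090 = 11827 km = 1.1827×10⁷ m.
Kepler's third law: T = 2π√(r³/μ) = 2π√((1.183×10⁷)³ / 4.904×10¹²).
r³/μ = 3.373×10⁸ s², so T = 2π × 1.837×10⁴ = 1.154×10⁵ s.
Converting: 1.154×10⁵ s ÷ 3600 = 32.06 hours.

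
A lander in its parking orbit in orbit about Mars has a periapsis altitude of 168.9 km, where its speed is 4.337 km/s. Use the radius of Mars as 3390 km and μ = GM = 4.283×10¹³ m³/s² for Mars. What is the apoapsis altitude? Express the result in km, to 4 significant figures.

r_p = 3390 + 168.9 = 3558.9 km = 3.559×10⁶ m.
Specific energy ε = v²/2 − μ/r = -2.630×10⁶ J/kg, so a = −μ/(2ε) = 8.143×10⁶ m.
The apsides satisfy r_p + r_a = 2a, so the apoapsis radius is 2a − r_p = 1.273×10⁷ m = 12727 km.
Apoapsis altitude = 12727 − 3390 = 9337.3 km.

apoapsis altitude ≈ 9337 km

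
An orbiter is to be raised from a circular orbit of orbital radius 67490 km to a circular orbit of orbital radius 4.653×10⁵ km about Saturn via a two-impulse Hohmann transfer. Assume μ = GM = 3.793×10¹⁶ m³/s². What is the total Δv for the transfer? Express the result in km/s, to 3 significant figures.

Δv_total ≈ 12.1 km/s

r₁ = 67490 km = 6.749×10⁷ m.
r₂ = 4.653×10⁵ km = 4.653×10⁸ m.
Transfer ellipse a_t = (r₁ + r₂)/2 = 2.664×10⁸ m.
At r₁: circular v_c1 = √(μ/r₁) = 23710 m/s; transfer-perikrone v_p = √[μ(2/r₁ − 1/a_t)] = 31330 m/s.
Δv₁ = v_p − v_c1 = 7624 m/s.
At r₂: circular v_c2 = √(μ/r₂) = 9029 m/s; transfer-apokrone v_a = √[μ(2/r₂ − 1/a_t)] = 4544 m/s.
Δv₂ = v_c2 − v_a = 4484 m/s.
Total Δv = Δv₁ + Δv₂ = 12110 m/s = 12.11 km/s.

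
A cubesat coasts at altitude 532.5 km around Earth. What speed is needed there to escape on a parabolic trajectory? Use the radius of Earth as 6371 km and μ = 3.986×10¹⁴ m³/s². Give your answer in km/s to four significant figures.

v_esc ≈ 10.75 km/s

r = 6371 + 532.5 = 6903.5 km = 6.9035×10⁶ m.
Escape speed v_esc = √(2μ/r) = √(2 × 3.986×10¹⁴ / 6.904×10⁶) = √(1.155×10⁸) = 10750 m/s.
= 10.75 km/s.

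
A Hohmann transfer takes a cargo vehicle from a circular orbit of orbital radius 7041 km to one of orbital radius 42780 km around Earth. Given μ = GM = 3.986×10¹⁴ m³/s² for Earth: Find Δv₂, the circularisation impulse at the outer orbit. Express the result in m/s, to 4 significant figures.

Δv ≈ 1430 m/s

r₁ = 7041 km = 7.041×10⁶ m.
r₂ = 42780 km = 4.278×10⁷ m.
Transfer ellipse a_t = (r₁ + r₂)/2 = 2.491×10⁷ m.
At r₁: circular v_c1 = √(μ/r₁) = 7524 m/s; transfer-perigee v_p = √[μ(2/r₁ − 1/a_t)] = 9860 m/s.
At r₂: circular v_c2 = √(μ/r₂) = 3052 m/s; transfer-apogee v_a = √[μ(2/r₂ − 1/a_t)] = 1623 m/s.
Δv₂ = v_c2 − v_a = 1430 m/s.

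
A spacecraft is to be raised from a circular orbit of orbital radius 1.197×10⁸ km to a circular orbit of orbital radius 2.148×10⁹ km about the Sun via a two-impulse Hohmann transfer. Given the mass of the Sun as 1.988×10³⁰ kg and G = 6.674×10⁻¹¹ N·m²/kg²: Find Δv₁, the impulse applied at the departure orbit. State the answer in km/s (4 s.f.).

μ = GM = 6.674×10⁻¹¹ × 1.988×10³⁰ = 1.327×10²⁰ m³/s².
r₁ = 1.197×10⁸ km = 1.197×10¹¹ m.
r₂ = 2.148×10⁹ km = 2.148×10¹² m.
Transfer ellipse a_t = (r₁ + r₂)/2 = 1.134×10¹² m.
At r₁: circular v_c1 = √(μ/r₁) = 33290 m/s; transfer-perihelion v_p = √[μ(2/r₁ − 1/a_t)] = 45820 m/s.
Δv₁ = v_p − v_c1 = 12530 m/s.
= 12.53 km/s.

Δv ≈ 12.53 km/s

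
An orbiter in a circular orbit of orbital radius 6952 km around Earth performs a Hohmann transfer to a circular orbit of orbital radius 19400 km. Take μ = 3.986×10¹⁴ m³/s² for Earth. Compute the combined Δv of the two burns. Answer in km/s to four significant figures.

Δv_total ≈ 2.856 km/s

r₁ = 6952 km = 6.952×10⁶ m.
r₂ = 19400 km = 1.940×10⁷ m.
Transfer ellipse a_t = (r₁ + r₂)/2 = 1.318×10⁷ m.
At r₁: circular v_c1 = √(μ/r₁) = 7572 m/s; transfer-perigee v_p = √[μ(2/r₁ − 1/a_t)] = 9188 m/s.
Δv₁ = v_p − v_c1 = 1616 m/s.
At r₂: circular v_c2 = √(μ/r₂) = 4533 m/s; transfer-apogee v_a = √[μ(2/r₂ − 1/a_t)] = 3293 m/s.
Δv₂ = v_c2 − v_a = 1240 m/s.
Total Δv = Δv₁ + Δv₂ = 2856 m/s = 2.856 km/s.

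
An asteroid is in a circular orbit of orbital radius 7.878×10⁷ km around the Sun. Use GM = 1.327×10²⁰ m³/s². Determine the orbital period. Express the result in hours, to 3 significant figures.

r = 7.878×10⁷ km = 7.878×10¹⁰ m.
Kepler's third law: T = 2π√(r³/μ) = 2π√((7.878×10¹⁰)³ / 1.327×10²⁰).
r³/μ = 3.684×10¹² s², so T = 2π × 1.920×10⁶ = 1.206×10⁷ s.
Converting: 1.206×10⁷ s ÷ 3600 = 3350 hours.

T ≈ 3350 hours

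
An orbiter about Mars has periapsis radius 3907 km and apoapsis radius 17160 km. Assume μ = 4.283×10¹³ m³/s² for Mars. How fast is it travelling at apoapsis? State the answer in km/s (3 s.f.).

Semi-major axis a = (r_p + r_a)/2 = 10534 km = 1.053×10⁷ m.
Vis-viva: v² = μ(2/r − 1/a) = 4.283×10¹³ × (1.166×10⁻⁷ − 9.494×10⁻⁸) = 9.258×10⁵ m²/s².
v = 962.2 m/s = 0.9622 km/s.

v ≈ 0.962 km/s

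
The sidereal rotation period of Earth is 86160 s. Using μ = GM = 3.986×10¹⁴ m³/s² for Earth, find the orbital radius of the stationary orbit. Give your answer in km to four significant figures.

A synchronous orbit has period T, so by Kepler's third law a = (μT²/4π²)^(1/3).
μT²/4π² = 3.986×10¹⁴ × (8.616×10⁴)² / 39.48 = 7.495×10²² m³.
a = 4.216×10⁷ m = 42163 km.

r_sync ≈ 42160 km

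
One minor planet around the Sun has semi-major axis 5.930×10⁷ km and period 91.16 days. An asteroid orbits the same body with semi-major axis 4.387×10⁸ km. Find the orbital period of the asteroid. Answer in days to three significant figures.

T₂ ≈ 1830 days

Kepler's third law: T² ∝ a³, so T₂ = T₁ (a₂/a₁)^(3/2).
a₂/a₁ = 7.398, (a₂/a₁)^(3/2) = 20.12.
T₂ = 91.16 × 20.12 = 1834 days.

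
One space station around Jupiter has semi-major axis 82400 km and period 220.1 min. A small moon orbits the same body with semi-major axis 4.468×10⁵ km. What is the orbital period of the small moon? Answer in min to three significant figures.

Kepler's third law: T² ∝ a³, so T₂ = T₁ (a₂/a₁)^(3/2).
a₂/a₁ = 5.422, (a₂/a₁)^(3/2) = 12.63.
T₂ = 220.1 × 12.63 = 2779 min.

T₂ ≈ 2780 min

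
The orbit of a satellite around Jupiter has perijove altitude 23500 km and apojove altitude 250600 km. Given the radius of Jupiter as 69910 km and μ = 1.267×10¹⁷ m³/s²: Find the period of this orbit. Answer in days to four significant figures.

T ≈ 0.6083 days

r_p = 69910 + 23500 = 93410 km = 9.3410×10⁷ m.
r_a = 69910 + 250600 = 320510 km = 3.2051×10⁸ m.
Semi-major axis a = (r_p + r_a)/2 = (93410 + 3.2051×10⁵)/2 = 2.0696×10⁵ km = 2.070×10⁸ m.
By Kepler's third law T = 2π√(a³/μ) = 2π × 8.365×10³ = 5.256×10⁴ s.
= 0.6083 days.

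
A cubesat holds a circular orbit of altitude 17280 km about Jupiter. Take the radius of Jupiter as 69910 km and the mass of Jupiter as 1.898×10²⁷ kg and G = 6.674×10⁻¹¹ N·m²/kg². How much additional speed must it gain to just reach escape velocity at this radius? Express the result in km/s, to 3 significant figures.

μ = GM = 6.674×10⁻¹¹ × 1.898×10²⁷ = 1.267×10¹⁷ m³/s².
r = 69910 + 17280 = 87190 km = 8.7190×10⁷ m.
Circular speed v_c = √(μ/r) = 38120 m/s.
Escape speed v_esc = √(2μ/r) = √2 × v_c = 53900 m/s.
Δv = v_esc − v_c = 15790 m/s = 15.79 km/s.

Δv ≈ 15.8 km/s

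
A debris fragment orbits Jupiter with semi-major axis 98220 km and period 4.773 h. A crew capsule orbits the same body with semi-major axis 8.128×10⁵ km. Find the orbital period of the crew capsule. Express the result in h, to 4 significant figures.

T₂ ≈ 113.6 h

Kepler's third law: T² ∝ a³, so T₂ = T₁ (a₂/a₁)^(3/2).
a₂/a₁ = 8.275, (a₂/a₁)^(3/2) = 23.81.
T₂ = 4.773 × 23.81 = 113.6 h.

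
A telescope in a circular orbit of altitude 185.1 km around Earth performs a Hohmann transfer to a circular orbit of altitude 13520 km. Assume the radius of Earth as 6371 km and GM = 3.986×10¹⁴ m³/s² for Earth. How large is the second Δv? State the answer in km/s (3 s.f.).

Δv ≈ 1.32 km/s

r₁ = 6371 + 185.1 = 6556.1 km = 6.5561×10⁶ m.
r₂ = 6371 + 13520 = 19891 km = 1.9891×10⁷ m.
Transfer ellipse a_t = (r₁ + r₂)/2 = 1.322×10⁷ m.
At r₁: circular v_c1 = √(μ/r₁) = 7797 m/s; transfer-perigee v_p = √[μ(2/r₁ − 1/a_t)] = 9563 m/s.
At r₂: circular v_c2 = √(μ/r₂) = 4477 m/s; transfer-apogee v_a = √[μ(2/r₂ − 1/a_t)] = 3152 m/s.
Δv₂ = v_c2 − v_a = 1324 m/s.
= 1.324 km/s.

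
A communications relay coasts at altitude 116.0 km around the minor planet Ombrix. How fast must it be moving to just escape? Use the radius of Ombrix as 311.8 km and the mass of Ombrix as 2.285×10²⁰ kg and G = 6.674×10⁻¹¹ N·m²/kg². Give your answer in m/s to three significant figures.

v_esc ≈ 267 m/s

μ = GM = 6.674×10⁻¹¹ × 2.285×10²⁰ = 1.525×10¹⁰ m³/s².
r = 311.8 + 116.0 = 427.80 km = 4.2780×10⁵ m.
Escape speed v_esc = √(2μ/r) = √(2 × 1.525×10¹⁰ / 4.278×10⁵) = √(7.130×10⁴) = 267.0 m/s.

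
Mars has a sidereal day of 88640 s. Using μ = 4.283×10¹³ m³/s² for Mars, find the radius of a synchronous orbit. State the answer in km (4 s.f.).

r_sync ≈ 20430 km

A synchronous orbit has period T, so by Kepler's third law a = (μT²/4π²)^(1/3).
μT²/4π² = 4.283×10¹³ × (8.864×10⁴)² / 39.48 = 8.524×10²¹ m³.
a = 2.043×10⁷ m = 20428 km.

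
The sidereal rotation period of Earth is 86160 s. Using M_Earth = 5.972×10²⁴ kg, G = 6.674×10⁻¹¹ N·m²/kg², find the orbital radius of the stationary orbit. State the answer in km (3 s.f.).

μ = GM = 6.674×10⁻¹¹ × 5.972×10²⁴ = 3.986×10¹⁴ m³/s².
A synchronous orbit has period T, so by Kepler's third law a = (μT²/4π²)^(1/3).
μT²/4π² = 3.986×10¹⁴ × (8.616×10⁴)² / 39.48 = 7.495×10²² m³.
a = 4.216×10⁷ m = 42162 km.

r_sync ≈ 42200 km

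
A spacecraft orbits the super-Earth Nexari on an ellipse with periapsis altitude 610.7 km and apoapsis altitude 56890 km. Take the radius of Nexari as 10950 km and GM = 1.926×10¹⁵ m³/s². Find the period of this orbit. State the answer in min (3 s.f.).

r_p = 10950 + 610.7 = 11561 km = 1.1561×10⁷ m.
r_a = 10950 + 56890 = 67840 km = 6.7840×10⁷ m.
Semi-major axis a = (r_p + r_a)/2 = (11561 + 67840)/2 = 39700 km = 3.970×10⁷ m.
By Kepler's third law T = 2π√(a³/μ) = 2π × 5.700×10³ = 3.581×10⁴ s.
= 596.9 min.

T ≈ 597 min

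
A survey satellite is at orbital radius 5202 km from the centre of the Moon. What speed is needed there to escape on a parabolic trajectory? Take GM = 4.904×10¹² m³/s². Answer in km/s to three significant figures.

r = 5202 km = 5.202×10⁶ m.
Escape speed v_esc = √(2μ/r) = √(2 × 4.904×10¹² / 5.202×10⁶) = √(1.885×10⁶) = 1373 m/s.
= 1.373 km/s.

v_esc ≈ 1.37 km/s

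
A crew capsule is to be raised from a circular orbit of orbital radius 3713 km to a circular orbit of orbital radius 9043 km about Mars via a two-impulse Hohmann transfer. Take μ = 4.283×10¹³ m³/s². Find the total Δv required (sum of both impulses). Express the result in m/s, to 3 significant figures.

r₁ = 3713 km = 3.713×10⁶ m.
r₂ = 9043 km = 9.043×10⁶ m.
Transfer ellipse a_t = (r₁ + r₂)/2 = 6.378×10⁶ m.
At r₁: circular v_c1 = √(μ/r₁) = 3396 m/s; transfer-periapsis v_p = √[μ(2/r₁ − 1/a_t)] = 4044 m/s.
Δv₁ = v_p − v_c1 = 647.8 m/s.
At r₂: circular v_c2 = √(μ/r₂) = 2176 m/s; transfer-apoapsis v_a = √[μ(2/r₂ − 1/a_t)] = 1660 m/s.
Δv₂ = v_c2 − v_a = 515.8 m/s.
Total Δv = Δv₁ + Δv₂ = 1164 m/s.

Δv_total ≈ 1160 m/s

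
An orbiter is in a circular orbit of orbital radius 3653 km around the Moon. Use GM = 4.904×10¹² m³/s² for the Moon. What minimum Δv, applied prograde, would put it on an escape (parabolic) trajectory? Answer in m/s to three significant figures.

r = 3653 km = 3.653×10⁶ m.
Circular speed v_c = √(μ/r) = 1159 m/s.
Escape speed v_esc = √(2μ/r) = √2 × v_c = 1639 m/s.
Δv = v_esc − v_c = 479.9 m/s.

Δv ≈ 480 m/s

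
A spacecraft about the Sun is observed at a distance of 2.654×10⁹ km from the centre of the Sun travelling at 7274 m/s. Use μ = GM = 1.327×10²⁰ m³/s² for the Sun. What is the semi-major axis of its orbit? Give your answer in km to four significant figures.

r = 2.654×10¹² m.
Specific orbital energy ε = v²/2 − μ/r = (7274)²/2 − 1.327×10²⁰/2.654×10¹² = -2.354×10⁷ J/kg.
Since ε = −μ/(2a), a = −μ/(2ε) = 2.818×10¹² m = 2.8181×10⁹ km.

a ≈ 2.818×10⁹ km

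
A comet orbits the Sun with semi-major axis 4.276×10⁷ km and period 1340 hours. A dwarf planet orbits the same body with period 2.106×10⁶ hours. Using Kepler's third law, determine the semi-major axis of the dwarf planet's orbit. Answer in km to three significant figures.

Kepler's third law: a³ ∝ T², so a₂ = a₁ (T₂/T₁)^(2/3).
T₂/T₁ = 1572, (T₂/T₁)^(2/3) = 135.2.
a₂ = 4.276×10⁷ × 135.2 = 5.780×10⁹ km.

a₂ ≈ 5.78×10⁹ km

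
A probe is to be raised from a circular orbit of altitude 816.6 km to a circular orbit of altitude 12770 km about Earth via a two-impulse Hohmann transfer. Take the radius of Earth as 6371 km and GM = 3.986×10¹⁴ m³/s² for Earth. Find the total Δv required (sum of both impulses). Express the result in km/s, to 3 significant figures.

r₁ = 6371 + 816.6 = 7187.6 km = 7.1876×10⁶ m.
r₂ = 6371 + 12770 = 19141 km = 1.9141×10⁷ m.
Transfer ellipse a_t = (r₁ + r₂)/2 = 1.316×10⁷ m.
At r₁: circular v_c1 = √(μ/r₁) = 7447 m/s; transfer-perigee v_p = √[μ(2/r₁ − 1/a_t)] = 8980 m/s.
Δv₁ = v_p − v_c1 = 1533 m/s.
At r₂: circular v_c2 = √(μ/r₂) = 4563 m/s; transfer-apogee v_a = √[μ(2/r₂ − 1/a_t)] = 3372 m/s.
Δv₂ = v_c2 − v_a = 1191 m/s.
Total Δv = Δv₁ + Δv₂ = 2724 m/s = 2.724 km/s.

Δv_total ≈ 2.72 km/s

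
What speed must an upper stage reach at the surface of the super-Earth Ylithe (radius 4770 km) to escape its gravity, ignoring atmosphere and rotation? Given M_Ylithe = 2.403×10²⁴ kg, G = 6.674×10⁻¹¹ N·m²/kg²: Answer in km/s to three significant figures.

μ = GM = 6.674×10⁻¹¹ × 2.403×10²⁴ = 1.604×10¹⁴ m³/s².
r = R = 4.770×10⁶ m.
Escape speed v_esc = √(2μ/r) = √(2 × 1.604×10¹⁴ / 4.770×10⁶) = √(6.724×10⁷) = 8200 m/s.
= 8.200 km/s.

v_esc ≈ 8.20 km/s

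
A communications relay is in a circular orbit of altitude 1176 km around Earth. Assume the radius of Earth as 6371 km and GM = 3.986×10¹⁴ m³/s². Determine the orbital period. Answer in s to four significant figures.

T ≈ 6525 s

r = 6371 + 1176 = 7547.0 km = 7.5470×10⁶ m.
Kepler's third law: T = 2π√(r³/μ) = 2π√((7.547×10⁶)³ / 3.986×10¹⁴).
r³/μ = 1.078×10⁶ s², so T = 2π × 1.038×10³ = 6.525×10³ s.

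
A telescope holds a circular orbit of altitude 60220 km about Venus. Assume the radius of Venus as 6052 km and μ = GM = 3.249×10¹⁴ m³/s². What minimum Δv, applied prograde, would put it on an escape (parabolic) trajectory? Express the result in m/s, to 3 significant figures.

r = 6052 + 60220 = 66272 km = 6.6272×10⁷ m.
Circular speed v_c = √(μ/r) = 2214 m/s.
Escape speed v_esc = √(2μ/r) = √2 × v_c = 3131 m/s.
Δv = v_esc − v_c = 917.1 m/s.

Δv ≈ 917 m/s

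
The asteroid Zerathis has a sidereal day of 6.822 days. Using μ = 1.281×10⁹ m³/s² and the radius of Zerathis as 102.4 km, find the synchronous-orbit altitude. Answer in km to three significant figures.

T = 6.822 days = 5.894×10⁵ s.
A synchronous orbit has period T, so by Kepler's third law a = (μT²/4π²)^(1/3).
μT²/4π² = 1.281×10⁹ × (5.894×10⁵)² / 39.48 = 1.127×10¹⁹ m³.
a = 2.242×10⁶ m = 2242.2 km.
Altitude h = a − R = 2242.2 − 102.4 = 2139.8 km.

h_sync ≈ 2140 km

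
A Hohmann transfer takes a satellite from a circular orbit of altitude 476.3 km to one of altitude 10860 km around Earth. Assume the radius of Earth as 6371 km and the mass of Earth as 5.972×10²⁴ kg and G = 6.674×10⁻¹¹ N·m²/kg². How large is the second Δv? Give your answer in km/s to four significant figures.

Δv ≈ 1.182 km/s

μ = GM = 6.674×10⁻¹¹ × 5.972×10²⁴ = 3.986×10¹⁴ m³/s².
r₁ = 6371 + 476.3 = 6847.3 km = 6.8473×10⁶ m.
r₂ = 6371 + 10860 = 17231 km = 1.7231×10⁷ m.
Transfer ellipse a_t = (r₁ + r₂)/2 = 1.204×10⁷ m.
At r₁: circular v_c1 = √(μ/r₁) = 7629 m/s; transfer-perigee v_p = √[μ(2/r₁ − 1/a_t)] = 9127 m/s.
At r₂: circular v_c2 = √(μ/r₂) = 4809 m/s; transfer-apogee v_a = √[μ(2/r₂ − 1/a_t)] = 3627 m/s.
Δv₂ = v_c2 − v_a = 1182 m/s.
= 1.182 km/s.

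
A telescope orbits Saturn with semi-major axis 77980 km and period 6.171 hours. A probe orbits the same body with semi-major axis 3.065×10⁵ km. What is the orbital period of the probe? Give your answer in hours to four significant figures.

Kepler's third law: T² ∝ a³, so T₂ = T₁ (a₂/a₁)^(3/2).
a₂/a₁ = 3.930, (a₂/a₁)^(3/2) = 7.792.
T₂ = 6.171 × 7.792 = 48.09 hours.

T₂ ≈ 48.09 hours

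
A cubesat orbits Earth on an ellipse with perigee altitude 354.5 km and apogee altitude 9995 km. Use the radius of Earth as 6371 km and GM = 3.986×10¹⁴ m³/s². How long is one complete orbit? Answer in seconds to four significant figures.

r_p = 6371 + 354.5 = 6725.5 km = 6.7255×10⁶ m.
r_a = 6371 + 9995 = 16366 km = 1.6366×10⁷ m.
Semi-major axis a = (r_p + r_a)/2 = (6725.5 + 16366)/2 = 11546 km = 1.155×10⁷ m.
By Kepler's third law T = 2π√(a³/μ) = 2π × 1.965×10³ = 1.235×10⁴ s.

T ≈ 12350 seconds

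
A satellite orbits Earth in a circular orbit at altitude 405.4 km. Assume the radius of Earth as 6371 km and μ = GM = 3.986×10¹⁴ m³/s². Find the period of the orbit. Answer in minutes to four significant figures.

T ≈ 92.52 minutes

r = 6371 + 405.4 = 6776.4 km = 6.7764×10⁶ m.
Kepler's third law: T = 2π√(r³/μ) = 2π√((6.776×10⁶)³ / 3.986×10¹⁴).
r³/μ = 7.807×10⁵ s², so T = 2π × 8.835×10² = 5.551×10³ s.
Converting: 5.551×10³ s ÷ 60.00 = 92.52 minutes.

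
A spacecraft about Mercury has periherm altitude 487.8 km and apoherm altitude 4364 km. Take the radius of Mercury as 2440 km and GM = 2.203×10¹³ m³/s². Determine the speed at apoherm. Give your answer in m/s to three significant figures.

r_p = 2440 + 487.8 = 2927.8 km = 2.9278×10⁶ m.
r_a = 2440 + 4364 = 6804.0 km = 6.8040×10⁶ m.
Semi-major axis a = (r_p + r_a)/2 = 4865.9 km = 4.866×10⁶ m.
Vis-viva: v² = μ(2/r − 1/a) = 2.203×10¹³ × (2.939×10⁻⁷ − 2.055×10⁻⁷) = 1.948×10⁶ m²/s².
v = 1396 m/s.

v ≈ 1400 m/s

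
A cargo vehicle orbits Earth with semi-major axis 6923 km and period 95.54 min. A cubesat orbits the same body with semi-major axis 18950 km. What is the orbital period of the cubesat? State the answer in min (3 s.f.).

Kepler's third law: T² ∝ a³, so T₂ = T₁ (a₂/a₁)^(3/2).
a₂/a₁ = 2.737, (a₂/a₁)^(3/2) = 4.529.
T₂ = 95.54 × 4.529 = 432.7 min.

T₂ ≈ 433 min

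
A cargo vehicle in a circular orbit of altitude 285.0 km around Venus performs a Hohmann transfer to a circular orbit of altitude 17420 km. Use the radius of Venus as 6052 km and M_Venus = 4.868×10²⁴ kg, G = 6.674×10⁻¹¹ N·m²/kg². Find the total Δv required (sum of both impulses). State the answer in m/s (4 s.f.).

Δv_total ≈ 3120 m/s

μ = GM = 6.674×10⁻¹¹ × 4.868×10²⁴ = 3.249×10¹⁴ m³/s².
r₁ = 6052 + 285.0 = 6337.0 km = 6.3370×10⁶ m.
r₂ = 6052 + 17420 = 23472 km = 2.3472×10⁷ m.
Transfer ellipse a_t = (r₁ + r₂)/2 = 1.490×10⁷ m.
At r₁: circular v_c1 = √(μ/r₁) = 7160 m/s; transfer-periapsis v_p = √[μ(2/r₁ − 1/a_t)] = 8986 m/s.
Δv₁ = v_p − v_c1 = 1825 m/s.
At r₂: circular v_c2 = √(μ/r₂) = 3720 m/s; transfer-apoapsis v_a = √[μ(2/r₂ − 1/a_t)] = 2426 m/s.
Δv₂ = v_c2 − v_a = 1295 m/s.
Total Δv = Δv₁ + Δv₂ = 3120 m/s.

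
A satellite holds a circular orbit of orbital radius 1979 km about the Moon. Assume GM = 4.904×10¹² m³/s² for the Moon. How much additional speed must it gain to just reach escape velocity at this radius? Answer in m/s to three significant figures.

r = 1979 km = 1.979×10⁶ m.
Circular speed v_c = √(μ/r) = 1574 m/s.
Escape speed v_esc = √(2μ/r) = √2 × v_c = 2226 m/s.
Δv = v_esc − v_c = 652.0 m/s.

Δv ≈ 652 m/s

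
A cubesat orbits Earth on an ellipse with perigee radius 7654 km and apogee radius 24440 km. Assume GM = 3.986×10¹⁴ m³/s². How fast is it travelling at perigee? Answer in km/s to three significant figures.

v ≈ 8.91 km/s

Semi-major axis a = (r_p + r_a)/2 = 16047 km = 1.605×10⁷ m.
Vis-viva: v² = μ(2/r − 1/a) = 3.986×10¹⁴ × (2.613×10⁻⁷ − 6.232×10⁻⁸) = 7.932×10⁷ m²/s².
v = 8906 m/s = 8.906 km/s.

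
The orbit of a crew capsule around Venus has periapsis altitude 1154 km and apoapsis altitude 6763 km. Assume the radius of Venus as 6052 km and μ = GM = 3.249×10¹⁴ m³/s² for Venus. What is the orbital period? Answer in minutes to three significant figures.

T ≈ 184 minutes

r_p = 6052 + 1154 = 7206.0 km = 7.2060×10⁶ m.
r_a = 6052 + 6763 = 12815 km = 1.2815×10⁷ m.
Semi-major axis a = (r_p + r_a)/2 = (7206.0 + 12815)/2 = 10010 km = 1.001×10⁷ m.
By Kepler's third law T = 2π√(a³/μ) = 2π × 1.757×10³ = 1.104×10⁴ s.
= 184.0 minutes.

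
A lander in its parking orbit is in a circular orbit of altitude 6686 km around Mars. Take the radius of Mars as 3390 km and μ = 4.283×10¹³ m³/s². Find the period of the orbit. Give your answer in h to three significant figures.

r = 3390 + 6686 = 10076 km = 1.0076×10⁷ m.
Kepler's third law: T = 2π√(r³/μ) = 2π√((1.008×10⁷)³ / 4.283×10¹³).
r³/μ = 2.388×10⁷ s², so T = 2π × 4.887×10³ = 3.071×10⁴ s.
Converting: 3.071×10⁴ s ÷ 3600 = 8.530 h.

T ≈ 8.53 h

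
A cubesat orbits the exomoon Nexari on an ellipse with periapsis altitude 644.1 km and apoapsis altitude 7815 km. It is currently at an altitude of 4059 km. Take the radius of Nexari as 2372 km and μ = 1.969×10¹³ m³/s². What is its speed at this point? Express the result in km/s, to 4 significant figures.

r_p = 2372 + 644.1 = 3016.1 km = 3.0161×10⁶ m.
r_a = 2372 + 7815 = 10187 km = 1.0187×10⁷ m.
r = 2372 + 4059 = 6431.0 km = 6.431×10⁶ m.
Semi-major axis a = (r_p + r_a)/2 = 6601.6 km = 6.602×10⁶ m.
Vis-viva: v² = μ(2/r − 1/a) = 1.969×10¹³ × (3.110×10⁻⁷ − 1.515×10⁻⁷) = 3.141×10⁶ m²/s².
v = 1772 m/s = 1.772 km/s.

v ≈ 1.772 km/s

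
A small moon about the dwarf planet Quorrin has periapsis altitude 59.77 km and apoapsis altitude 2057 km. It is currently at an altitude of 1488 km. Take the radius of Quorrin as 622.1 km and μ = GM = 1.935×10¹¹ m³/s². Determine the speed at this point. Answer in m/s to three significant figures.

v ≈ 261 m/s

r_p = 622.1 + 59.77 = 681.87 km = 6.8187×10⁵ m.
r_a = 622.1 + 2057 = 2679.1 km = 2.6791×10⁶ m.
r = 622.1 + 1488 = 2110.1 km = 2.110×10⁶ m.
Semi-major axis a = (r_p + r_a)/2 = 1680.5 km = 1.680×10⁶ m.
Vis-viva: v² = μ(2/r − 1/a) = 1.935×10¹¹ × (9.478×10⁻⁷ − 5.951×10⁻⁷) = 6.826×10⁴ m²/s².
v = 261.3 m/s.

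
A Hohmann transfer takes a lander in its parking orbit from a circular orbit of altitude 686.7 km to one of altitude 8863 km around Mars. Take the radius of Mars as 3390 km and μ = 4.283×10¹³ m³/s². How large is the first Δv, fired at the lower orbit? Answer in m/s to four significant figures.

Δv ≈ 729.4 m/s

r₁ = 3390 + 686.7 = 4076.7 km = 4.0767×10⁶ m.
r₂ = 3390 + 8863 = 12253 km = 1.2253×10⁷ m.
Transfer ellipse a_t = (r₁ + r₂)/2 = 8.165×10⁶ m.
At r₁: circular v_c1 = √(μ/r₁) = 3241 m/s; transfer-periapsis v_p = √[μ(2/r₁ − 1/a_t)] = 3971 m/s.
Δv₁ = v_p − v_c1 = 729.4 m/s.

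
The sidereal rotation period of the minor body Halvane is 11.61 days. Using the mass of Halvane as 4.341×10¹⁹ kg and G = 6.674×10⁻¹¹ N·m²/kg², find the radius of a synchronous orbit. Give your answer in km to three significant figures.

μ = GM = 6.674×10⁻¹¹ × 4.341×10¹⁹ = 2.897×10⁹ m³/s².
T = 11.61 days = 1.003×10⁶ s.
A synchronous orbit has period T, so by Kepler's third law a = (μT²/4π²)^(1/3).
μT²/4π² = 2.897×10⁹ × (1.003×10⁶)² / 39.48 = 7.384×10¹⁹ m³.
a = 4.195×10⁶ m = 4195.4 km.

r_sync ≈ 4200 km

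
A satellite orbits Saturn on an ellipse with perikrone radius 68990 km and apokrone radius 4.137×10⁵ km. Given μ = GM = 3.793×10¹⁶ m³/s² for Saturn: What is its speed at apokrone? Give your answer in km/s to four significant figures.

v ≈ 5.119 km/s

Semi-major axis a = (r_p + r_a)/2 = 2.4134×10⁵ km = 2.413×10⁸ m.
Vis-viva: v² = μ(2/r − 1/a) = 3.793×10¹⁶ × (4.834×10⁻⁹ − 4.143×10⁻⁹) = 2.621×10⁷ m²/s².
v = 5119 m/s = 5.119 km/s.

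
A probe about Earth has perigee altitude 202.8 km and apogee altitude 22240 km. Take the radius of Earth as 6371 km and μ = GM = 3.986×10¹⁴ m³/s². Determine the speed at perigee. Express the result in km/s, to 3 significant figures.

v ≈ 9.93 km/s

r_p = 6371 + 202.8 = 6573.8 km = 6.5738×10⁶ m.
r_a = 6371 + 22240 = 28611 km = 2.8611×10⁷ m.
Semi-major axis a = (r_p + r_a)/2 = 17592 km = 1.759×10⁷ m.
Vis-viva: v² = μ(2/r − 1/a) = 3.986×10¹⁴ × (3.042×10⁻⁷ − 5.684×10⁻⁸) = 9.861×10⁷ m²/s².
v = 9930 m/s = 9.930 km/s.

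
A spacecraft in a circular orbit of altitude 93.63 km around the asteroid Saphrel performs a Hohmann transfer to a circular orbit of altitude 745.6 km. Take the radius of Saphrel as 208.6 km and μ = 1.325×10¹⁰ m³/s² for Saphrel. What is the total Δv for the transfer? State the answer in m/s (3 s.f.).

r₁ = 208.6 + 93.63 = 302.23 km = 3.0223×10⁵ m.
r₂ = 208.6 + 745.6 = 954.20 km = 9.5420×10⁵ m.
Transfer ellipse a_t = (r₁ + r₂)/2 = 6.282×10⁵ m.
At r₁: circular v_c1 = √(μ/r₁) = 209.4 m/s; transfer-periapsis v_p = √[μ(2/r₁ − 1/a_t)] = 258.1 m/s.
Δv₁ = v_p − v_c1 = 48.67 m/s.
At r₂: circular v_c2 = √(μ/r₂) = 117.8 m/s; transfer-apoapsis v_a = √[μ(2/r₂ − 1/a_t)] = 81.73 m/s.
Δv₂ = v_c2 − v_a = 36.10 m/s.
Total Δv = Δv₁ + Δv₂ = 84.77 m/s.

Δv_total ≈ 84.8 m/s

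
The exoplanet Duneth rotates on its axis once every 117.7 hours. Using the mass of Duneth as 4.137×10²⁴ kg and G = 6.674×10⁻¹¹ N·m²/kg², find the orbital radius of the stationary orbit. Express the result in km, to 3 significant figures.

r_sync ≈ 1.08×10⁵ km

μ = GM = 6.674×10⁻¹¹ × 4.137×10²⁴ = 2.761×10¹⁴ m³/s².
T = 117.7 hours = 4.237×10⁵ s.
A synchronous orbit has period T, so by Kepler's third law a = (μT²/4π²)^(1/3).
μT²/4π² = 2.761×10¹⁴ × (4.237×10⁵)² / 39.48 = 1.256×10²⁴ m³.
a = 1.079×10⁸ m = 1.0788×10⁵ km.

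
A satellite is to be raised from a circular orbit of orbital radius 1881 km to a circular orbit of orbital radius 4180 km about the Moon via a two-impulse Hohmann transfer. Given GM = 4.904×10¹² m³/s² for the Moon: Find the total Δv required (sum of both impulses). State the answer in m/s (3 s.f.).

Δv_total ≈ 511 m/s

r₁ = 1881 km = 1.881×10⁶ m.
r₂ = 4180 km = 4.180×10⁶ m.
Transfer ellipse a_t = (r₁ + r₂)/2 = 3.030×10⁶ m.
At r₁: circular v_c1 = √(μ/r₁) = 1615 m/s; transfer-perilune v_p = √[μ(2/r₁ − 1/a_t)] = 1896 m/s.
Δv₁ = v_p − v_c1 = 281.7 m/s.
At r₂: circular v_c2 = √(μ/r₂) = 1083 m/s; transfer-apolune v_a = √[μ(2/r₂ − 1/a_t)] = 853.3 m/s.
Δv₂ = v_c2 − v_a = 229.8 m/s.
Total Δv = Δv₁ + Δv₂ = 511.5 m/s.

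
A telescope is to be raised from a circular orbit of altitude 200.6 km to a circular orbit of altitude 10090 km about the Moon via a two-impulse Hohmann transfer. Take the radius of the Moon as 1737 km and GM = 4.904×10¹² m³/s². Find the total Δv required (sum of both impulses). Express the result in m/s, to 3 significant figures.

Δv_total ≈ 797 m/s

r₁ = 1737 + 200.6 = 1937.6 km = 1.9376×10⁶ m.
r₂ = 1737 + 10090 = 11827 km = 1.1827×10⁷ m.
Transfer ellipse a_t = (r₁ + r₂)/2 = 6.882×10⁶ m.
At r₁: circular v_c1 = √(μ/r₁) = 1591 m/s; transfer-perilune v_p = √[μ(2/r₁ − 1/a_t)] = 2086 m/s.
Δv₁ = v_p − v_c1 = 494.6 m/s.
At r₂: circular v_c2 = √(μ/r₂) = 643.9 m/s; transfer-apolune v_a = √[μ(2/r₂ − 1/a_t)] = 341.7 m/s.
Δv₂ = v_c2 − v_a = 302.3 m/s.
Total Δv = Δv₁ + Δv₂ = 796.9 m/s.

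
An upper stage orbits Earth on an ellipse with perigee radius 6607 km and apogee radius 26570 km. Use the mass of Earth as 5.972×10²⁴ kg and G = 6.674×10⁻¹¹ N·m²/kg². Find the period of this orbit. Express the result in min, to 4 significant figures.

μ = GM = 6.674×10⁻¹¹ × 5.972×10²⁴ = 3.986×10¹⁴ m³/s².
Semi-major axis a = (r_p + r_a)/2 = (6607.0 + 26570)/2 = 16588 km = 1.659×10⁷ m.
By Kepler's third law T = 2π√(a³/μ) = 2π × 3.384×10³ = 2.126×10⁴ s.
= 354.4 min.

T ≈ 354.4 min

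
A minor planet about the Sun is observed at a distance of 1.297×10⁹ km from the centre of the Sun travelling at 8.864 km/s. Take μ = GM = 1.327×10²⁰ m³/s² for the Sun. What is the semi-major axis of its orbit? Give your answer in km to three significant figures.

r = 1.297×10¹² m.
Specific orbital energy ε = v²/2 − μ/r = (8864)²/2 − 1.327×10²⁰/1.297×10¹² = -6.303×10⁷ J/kg.
Since ε = −μ/(2a), a = −μ/(2ε) = 1.053×10¹² m = 1.0527×10⁹ km.

a ≈ 1.05×10⁹ km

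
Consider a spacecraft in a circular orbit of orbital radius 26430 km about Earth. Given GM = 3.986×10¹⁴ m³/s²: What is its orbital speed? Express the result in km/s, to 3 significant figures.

v ≈ 3.88 km/s

r = 26430 km = 2.643×10⁷ m.
For a circular orbit v = √(μ/r) = √(3.986×10¹⁴ / 2.643×10⁷) = √(1.508×10⁷) = 3883 m/s.
That is 3.883 km/s.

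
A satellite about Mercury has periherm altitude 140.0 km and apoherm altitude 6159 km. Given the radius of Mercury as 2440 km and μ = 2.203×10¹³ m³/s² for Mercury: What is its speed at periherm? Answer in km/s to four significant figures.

v ≈ 3.624 km/s

r_p = 2440 + 140.0 = 2580.0 km = 2.5800×10⁶ m.
r_a = 2440 + 6159 = 8599.0 km = 8.5990×10⁶ m.
Semi-major axis a = (r_p + r_a)/2 = 5589.5 km = 5.590×10⁶ m.
Vis-viva: v² = μ(2/r − 1/a) = 2.203×10¹³ × (7.752×10⁻⁷ − 1.789×10⁻⁷) = 1.314×10⁷ m²/s².
v = 3624 m/s = 3.624 km/s.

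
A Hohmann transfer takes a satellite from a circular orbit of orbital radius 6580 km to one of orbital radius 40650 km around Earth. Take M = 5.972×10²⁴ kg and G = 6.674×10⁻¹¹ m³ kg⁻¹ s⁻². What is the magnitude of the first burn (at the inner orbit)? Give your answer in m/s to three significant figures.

μ = GM = 6.674×10⁻¹¹ × 5.972×10²⁴ = 3.986×10¹⁴ m³/s².
r₁ = 6580 km = 6.580×10⁶ m.
r₂ = 40650 km = 4.065×10⁷ m.
Transfer ellipse a_t = (r₁ + r₂)/2 = 2.362×10⁷ m.
At r₁: circular v_c1 = √(μ/r₁) = 7783 m/s; transfer-perigee v_p = √[μ(2/r₁ − 1/a_t)] = 10210 m/s.
Δv₁ = v_p − v_c1 = 2428 m/s.

Δv ≈ 2430 m/s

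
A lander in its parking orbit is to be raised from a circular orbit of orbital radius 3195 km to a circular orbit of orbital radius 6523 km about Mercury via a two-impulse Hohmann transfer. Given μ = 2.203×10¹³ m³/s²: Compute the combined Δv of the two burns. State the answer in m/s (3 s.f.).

r₁ = 3195 km = 3.195×10⁶ m.
r₂ = 6523 km = 6.523×10⁶ m.
Transfer ellipse a_t = (r₁ + r₂)/2 = 4.859×10⁶ m.
At r₁: circular v_c1 = √(μ/r₁) = 2626 m/s; transfer-periherm v_p = √[μ(2/r₁ − 1/a_t)] = 3042 m/s.
Δv₁ = v_p − v_c1 = 416.6 m/s.
At r₂: circular v_c2 = √(μ/r₂) = 1838 m/s; transfer-apoherm v_a = √[μ(2/r₂ − 1/a_t)] = 1490 m/s.
Δv₂ = v_c2 − v_a = 347.5 m/s.
Total Δv = Δv₁ + Δv₂ = 764.1 m/s.

Δv_total ≈ 764 m/s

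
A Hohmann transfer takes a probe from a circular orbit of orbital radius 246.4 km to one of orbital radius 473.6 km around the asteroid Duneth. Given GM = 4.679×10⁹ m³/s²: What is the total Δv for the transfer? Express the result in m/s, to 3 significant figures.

r₁ = 246.4 km = 2.464×10⁵ m.
r₂ = 473.6 km = 4.736×10⁵ m.
Transfer ellipse a_t = (r₁ + r₂)/2 = 3.600×10⁵ m.
At r₁: circular v_c1 = √(μ/r₁) = 137.8 m/s; transfer-periapsis v_p = √[μ(2/r₁ − 1/a_t)] = 158.1 m/s.
Δv₁ = v_p − v_c1 = 20.25 m/s.
At r₂: circular v_c2 = √(μ/r₂) = 99.40 m/s; transfer-apoapsis v_a = √[μ(2/r₂ − 1/a_t)] = 82.23 m/s.
Δv₂ = v_c2 − v_a = 17.16 m/s.
Total Δv = Δv₁ + Δv₂ = 37.42 m/s.

Δv_total ≈ 37.4 m/s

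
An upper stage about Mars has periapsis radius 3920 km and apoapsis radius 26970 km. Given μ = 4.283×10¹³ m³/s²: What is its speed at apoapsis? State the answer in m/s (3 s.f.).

Semi-major axis a = (r_p + r_a)/2 = 15445 km = 1.544×10⁷ m.
Vis-viva: v² = μ(2/r − 1/a) = 4.283×10¹³ × (7.416×10⁻⁸ − 6.475×10⁻⁸) = 4.031×10⁵ m²/s².
v = 634.9 m/s.

v ≈ 635 m/s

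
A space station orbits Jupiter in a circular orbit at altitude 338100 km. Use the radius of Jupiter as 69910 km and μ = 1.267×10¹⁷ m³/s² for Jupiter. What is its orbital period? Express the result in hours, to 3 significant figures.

r = 69910 + 338100 = 408010 km = 4.0801×10⁸ m.
Kepler's third law: T = 2π√(r³/μ) = 2π√((4.080×10⁸)³ / 1.267×10¹⁷).
r³/μ = 5.361×10⁸ s², so T = 2π × 2.315×10⁴ = 1.455×10⁵ s.
Converting: 1.455×10⁵ s ÷ 3600 = 40.41 hours.

T ≈ 40.4 hours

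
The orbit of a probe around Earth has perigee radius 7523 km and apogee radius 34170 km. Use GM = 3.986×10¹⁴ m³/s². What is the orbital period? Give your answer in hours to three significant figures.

Semi-major axis a = (r_p + r_a)/2 = (7523.0 + 34170)/2 = 20846 km = 2.085×10⁷ m.
By Kepler's third law T = 2π√(a³/μ) = 2π × 4.767×10³ = 2.995×10⁴ s.
= 8.321 hours.

T ≈ 8.32 hours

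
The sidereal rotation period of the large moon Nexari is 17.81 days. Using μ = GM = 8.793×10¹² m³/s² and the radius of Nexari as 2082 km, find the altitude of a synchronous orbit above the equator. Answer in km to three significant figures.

T = 17.81 days = 1.539×10⁶ s.
A synchronous orbit has period T, so by Kepler's third law a = (μT²/4π²)^(1/3).
μT²/4π² = 8.793×10¹² × (1.539×10⁶)² / 39.48 = 5.274×10²³ m³.
a = 8.079×10⁷ m = 80794 km.
Altitude h = a − R = 80794 − 2082 = 78712 km.

h_sync ≈ 78700 km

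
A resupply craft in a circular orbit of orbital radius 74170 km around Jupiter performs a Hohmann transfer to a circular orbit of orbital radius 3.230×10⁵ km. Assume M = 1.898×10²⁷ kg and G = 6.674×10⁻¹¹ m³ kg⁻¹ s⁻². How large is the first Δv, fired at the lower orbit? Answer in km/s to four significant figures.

μ = GM = 6.674×10⁻¹¹ × 1.898×10²⁷ = 1.267×10¹⁷ m³/s².
r₁ = 74170 km = 7.417×10⁷ m.
r₂ = 3.230×10⁵ km = 3.230×10⁸ m.
Transfer ellipse a_t = (r₁ + r₂)/2 = 1.986×10⁸ m.
At r₁: circular v_c1 = √(μ/r₁) = 41330 m/s; transfer-perijove v_p = √[μ(2/r₁ − 1/a_t)] = 52710 m/s.
Δv₁ = v_p − v_c1 = 11380 m/s.
= 11.38 km/s.

Δv ≈ 11.38 km/s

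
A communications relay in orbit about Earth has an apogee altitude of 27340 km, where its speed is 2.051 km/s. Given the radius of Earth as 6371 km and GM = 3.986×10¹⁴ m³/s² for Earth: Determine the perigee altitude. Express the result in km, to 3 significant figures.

perigee altitude ≈ 923 km

r_a = 6371 + 27340 = 33711 km = 3.371×10⁷ m.
Specific energy ε = v²/2 − μ/r = -9.721×10⁶ J/kg, so a = −μ/(2ε) = 2.050×10⁷ m.
The apsides satisfy r_p + r_a = 2a, so the perigee radius is 2a − r_a = 7.294×10⁶ m = 7294.1 km.
Perigee altitude = 7294.1 − 6371 = 923.14 km.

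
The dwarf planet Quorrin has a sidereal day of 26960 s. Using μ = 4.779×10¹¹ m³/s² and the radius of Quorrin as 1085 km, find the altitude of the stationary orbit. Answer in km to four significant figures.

h_sync ≈ 979.5 km

A synchronous orbit has period T, so by Kepler's third law a = (μT²/4π²)^(1/3).
μT²/4π² = 4.779×10¹¹ × (2.696×10⁴)² / 39.48 = 8.799×10¹⁸ m³.
a = 2.064×10⁶ m = 2064.5 km.
Altitude h = a − R = 2064.5 − 1085 = 979.46 km.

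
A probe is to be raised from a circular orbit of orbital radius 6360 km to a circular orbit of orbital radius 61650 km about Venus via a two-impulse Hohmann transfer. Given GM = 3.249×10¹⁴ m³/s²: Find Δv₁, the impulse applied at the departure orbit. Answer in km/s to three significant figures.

r₁ = 6360 km = 6.360×10⁶ m.
r₂ = 61650 km = 6.165×10⁷ m.
Transfer ellipse a_t = (r₁ + r₂)/2 = 3.400×10⁷ m.
At r₁: circular v_c1 = √(μ/r₁) = 7147 m/s; transfer-periapsis v_p = √[μ(2/r₁ − 1/a_t)] = 9624 m/s.
Δv₁ = v_p − v_c1 = 2476 m/s.
= 2.476 km/s.

Δv ≈ 2.48 km/s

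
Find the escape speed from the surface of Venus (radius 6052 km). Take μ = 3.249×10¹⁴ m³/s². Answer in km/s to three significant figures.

r = R = 6.052×10⁶ m.
Escape speed v_esc = √(2μ/r) = √(2 × 3.249×10¹⁴ / 6.052×10⁶) = √(1.074×10⁸) = 10360 m/s.
= 10.36 km/s.

v_esc ≈ 10.4 km/s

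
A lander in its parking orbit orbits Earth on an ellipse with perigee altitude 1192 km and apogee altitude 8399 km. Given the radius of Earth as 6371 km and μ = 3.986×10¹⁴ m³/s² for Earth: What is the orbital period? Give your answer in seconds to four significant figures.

T ≈ 11740 seconds

r_p = 6371 + 1192 = 7563.0 km = 7.5630×10⁶ m.
r_a = 6371 + 8399 = 14770 km = 1.4770×10⁷ m.
Semi-major axis a = (r_p + r_a)/2 = (7563.0 + 14770)/2 = 11166 km = 1.117×10⁷ m.
By Kepler's third law T = 2π√(a³/μ) = 2π × 1.869×10³ = 1.174×10⁴ s.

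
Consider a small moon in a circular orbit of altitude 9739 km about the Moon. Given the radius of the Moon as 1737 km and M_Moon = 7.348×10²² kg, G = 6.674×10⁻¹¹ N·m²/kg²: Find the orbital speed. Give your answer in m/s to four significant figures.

v ≈ 653.7 m/s

μ = GM = 6.674×10⁻¹¹ × 7.348×10²² = 4.904×10¹² m³/s².
r = 1737 + 9739 = 11476 km = 1.1476×10⁷ m.
For a circular orbit v = √(μ/r) = √(4.904×10¹² / 1.148×10⁷) = √(4.273×10⁵) = 653.7 m/s.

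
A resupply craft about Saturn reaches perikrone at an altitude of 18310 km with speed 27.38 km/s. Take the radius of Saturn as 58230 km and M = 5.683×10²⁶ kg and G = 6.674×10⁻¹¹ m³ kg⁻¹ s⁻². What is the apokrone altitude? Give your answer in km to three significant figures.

apokrone altitude ≈ 1.79×10⁵ km

μ = GM = 6.674×10⁻¹¹ × 5.683×10²⁶ = 3.793×10¹⁶ m³/s².
r_p = 58230 + 18310 = 76540 km = 7.654×10⁷ m.
Specific energy ε = v²/2 − μ/r = -1.207×10⁸ J/kg, so a = −μ/(2ε) = 1.571×10⁸ m.
The apsides satisfy r_p + r_a = 2a, so the apokrone radius is 2a − r_p = 2.377×10⁸ m = 2.3769×10⁵ km.
Apokrone altitude = 2.3769×10⁵ − 58230 = 1.7946×10⁵ km.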